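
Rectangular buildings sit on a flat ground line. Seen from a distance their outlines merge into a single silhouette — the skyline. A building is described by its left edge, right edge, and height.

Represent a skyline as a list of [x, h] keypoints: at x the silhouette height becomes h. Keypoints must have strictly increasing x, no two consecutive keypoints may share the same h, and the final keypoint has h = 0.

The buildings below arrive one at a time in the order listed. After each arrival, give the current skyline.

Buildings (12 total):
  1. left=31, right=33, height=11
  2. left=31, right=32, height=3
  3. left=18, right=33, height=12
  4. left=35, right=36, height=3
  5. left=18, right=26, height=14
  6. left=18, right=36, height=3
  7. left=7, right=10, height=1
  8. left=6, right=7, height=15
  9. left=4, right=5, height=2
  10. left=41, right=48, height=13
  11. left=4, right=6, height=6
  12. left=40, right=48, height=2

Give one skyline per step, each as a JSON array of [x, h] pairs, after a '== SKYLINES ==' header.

== SKYLINES ==
[[31,11],[33,0]]
[[31,11],[33,0]]
[[18,12],[33,0]]
[[18,12],[33,0],[35,3],[36,0]]
[[18,14],[26,12],[33,0],[35,3],[36,0]]
[[18,14],[26,12],[33,3],[36,0]]
[[7,1],[10,0],[18,14],[26,12],[33,3],[36,0]]
[[6,15],[7,1],[10,0],[18,14],[26,12],[33,3],[36,0]]
[[4,2],[5,0],[6,15],[7,1],[10,0],[18,14],[26,12],[33,3],[36,0]]
[[4,2],[5,0],[6,15],[7,1],[10,0],[18,14],[26,12],[33,3],[36,0],[41,13],[48,0]]
[[4,6],[6,15],[7,1],[10,0],[18,14],[26,12],[33,3],[36,0],[41,13],[48,0]]
[[4,6],[6,15],[7,1],[10,0],[18,14],[26,12],[33,3],[36,0],[40,2],[41,13],[48,0]]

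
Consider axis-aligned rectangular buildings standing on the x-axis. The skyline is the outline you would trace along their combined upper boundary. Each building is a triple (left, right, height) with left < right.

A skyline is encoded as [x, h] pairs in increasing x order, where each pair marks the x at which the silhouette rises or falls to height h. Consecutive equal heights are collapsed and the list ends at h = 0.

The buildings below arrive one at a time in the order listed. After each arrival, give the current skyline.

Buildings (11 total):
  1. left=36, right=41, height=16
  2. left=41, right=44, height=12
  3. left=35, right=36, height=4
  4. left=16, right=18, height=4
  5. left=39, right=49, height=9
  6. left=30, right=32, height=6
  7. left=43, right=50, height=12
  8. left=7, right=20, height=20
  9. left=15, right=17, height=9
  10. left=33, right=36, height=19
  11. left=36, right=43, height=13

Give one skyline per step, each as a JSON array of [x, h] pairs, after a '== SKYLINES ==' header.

== SKYLINES ==
[[36,16],[41,0]]
[[36,16],[41,12],[44,0]]
[[35,4],[36,16],[41,12],[44,0]]
[[16,4],[18,0],[35,4],[36,16],[41,12],[44,0]]
[[16,4],[18,0],[35,4],[36,16],[41,12],[44,9],[49,0]]
[[16,4],[18,0],[30,6],[32,0],[35,4],[36,16],[41,12],[44,9],[49,0]]
[[16,4],[18,0],[30,6],[32,0],[35,4],[36,16],[41,12],[50,0]]
[[7,20],[20,0],[30,6],[32,0],[35,4],[36,16],[41,12],[50,0]]
[[7,20],[20,0],[30,6],[32,0],[35,4],[36,16],[41,12],[50,0]]
[[7,20],[20,0],[30,6],[32,0],[33,19],[36,16],[41,12],[50,0]]
[[7,20],[20,0],[30,6],[32,0],[33,19],[36,16],[41,13],[43,12],[50,0]]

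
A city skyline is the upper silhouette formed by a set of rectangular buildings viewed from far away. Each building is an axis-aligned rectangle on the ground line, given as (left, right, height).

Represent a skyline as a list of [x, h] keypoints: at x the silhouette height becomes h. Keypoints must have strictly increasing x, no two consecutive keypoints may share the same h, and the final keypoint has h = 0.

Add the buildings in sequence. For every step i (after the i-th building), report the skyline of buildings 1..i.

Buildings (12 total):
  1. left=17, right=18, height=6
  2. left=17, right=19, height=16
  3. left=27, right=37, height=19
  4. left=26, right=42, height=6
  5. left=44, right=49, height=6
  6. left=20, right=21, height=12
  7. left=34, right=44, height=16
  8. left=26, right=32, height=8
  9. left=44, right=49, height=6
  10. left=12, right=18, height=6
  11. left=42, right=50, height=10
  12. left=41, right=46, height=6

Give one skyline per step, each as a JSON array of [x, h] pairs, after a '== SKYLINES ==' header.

== SKYLINES ==
[[17,6],[18,0]]
[[17,16],[19,0]]
[[17,16],[19,0],[27,19],[37,0]]
[[17,16],[19,0],[26,6],[27,19],[37,6],[42,0]]
[[17,16],[19,0],[26,6],[27,19],[37,6],[42,0],[44,6],[49,0]]
[[17,16],[19,0],[20,12],[21,0],[26,6],[27,19],[37,6],[42,0],[44,6],[49,0]]
[[17,16],[19,0],[20,12],[21,0],[26,6],[27,19],[37,16],[44,6],[49,0]]
[[17,16],[19,0],[20,12],[21,0],[26,8],[27,19],[37,16],[44,6],[49,0]]
[[17,16],[19,0],[20,12],[21,0],[26,8],[27,19],[37,16],[44,6],[49,0]]
[[12,6],[17,16],[19,0],[20,12],[21,0],[26,8],[27,19],[37,16],[44,6],[49,0]]
[[12,6],[17,16],[19,0],[20,12],[21,0],[26,8],[27,19],[37,16],[44,10],[50,0]]
[[12,6],[17,16],[19,0],[20,12],[21,0],[26,8],[27,19],[37,16],[44,10],[50,0]]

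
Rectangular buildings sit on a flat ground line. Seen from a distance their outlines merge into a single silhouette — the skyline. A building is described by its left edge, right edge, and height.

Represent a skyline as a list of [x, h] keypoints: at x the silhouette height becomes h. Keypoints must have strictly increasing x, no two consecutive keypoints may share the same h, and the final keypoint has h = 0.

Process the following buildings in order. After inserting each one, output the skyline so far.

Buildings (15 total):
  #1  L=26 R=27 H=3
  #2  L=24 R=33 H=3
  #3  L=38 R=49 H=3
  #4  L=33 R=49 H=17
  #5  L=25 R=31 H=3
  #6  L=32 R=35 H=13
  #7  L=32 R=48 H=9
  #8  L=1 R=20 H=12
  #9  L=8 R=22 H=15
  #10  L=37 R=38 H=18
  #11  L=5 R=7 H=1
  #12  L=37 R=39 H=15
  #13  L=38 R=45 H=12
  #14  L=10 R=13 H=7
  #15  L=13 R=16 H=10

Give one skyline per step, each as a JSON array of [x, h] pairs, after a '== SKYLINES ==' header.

== SKYLINES ==
[[26,3],[27,0]]
[[24,3],[33,0]]
[[24,3],[33,0],[38,3],[49,0]]
[[24,3],[33,17],[49,0]]
[[24,3],[33,17],[49,0]]
[[24,3],[32,13],[33,17],[49,0]]
[[24,3],[32,13],[33,17],[49,0]]
[[1,12],[20,0],[24,3],[32,13],[33,17],[49,0]]
[[1,12],[8,15],[22,0],[24,3],[32,13],[33,17],[49,0]]
[[1,12],[8,15],[22,0],[24,3],[32,13],[33,17],[37,18],[38,17],[49,0]]
[[1,12],[8,15],[22,0],[24,3],[32,13],[33,17],[37,18],[38,17],[49,0]]
[[1,12],[8,15],[22,0],[24,3],[32,13],[33,17],[37,18],[38,17],[49,0]]
[[1,12],[8,15],[22,0],[24,3],[32,13],[33,17],[37,18],[38,17],[49,0]]
[[1,12],[8,15],[22,0],[24,3],[32,13],[33,17],[37,18],[38,17],[49,0]]
[[1,12],[8,15],[22,0],[24,3],[32,13],[33,17],[37,18],[38,17],[49,0]]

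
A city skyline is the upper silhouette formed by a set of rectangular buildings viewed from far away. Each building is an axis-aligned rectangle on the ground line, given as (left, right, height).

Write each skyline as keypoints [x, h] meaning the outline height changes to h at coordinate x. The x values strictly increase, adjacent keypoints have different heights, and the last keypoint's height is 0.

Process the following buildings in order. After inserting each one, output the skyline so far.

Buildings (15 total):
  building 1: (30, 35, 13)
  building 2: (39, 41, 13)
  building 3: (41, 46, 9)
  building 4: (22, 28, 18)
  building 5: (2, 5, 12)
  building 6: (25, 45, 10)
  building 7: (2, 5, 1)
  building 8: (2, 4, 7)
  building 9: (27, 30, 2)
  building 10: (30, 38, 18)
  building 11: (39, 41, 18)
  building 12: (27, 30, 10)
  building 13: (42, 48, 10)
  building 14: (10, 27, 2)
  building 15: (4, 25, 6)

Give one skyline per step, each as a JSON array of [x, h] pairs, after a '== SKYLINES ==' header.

== SKYLINES ==
[[30,13],[35,0]]
[[30,13],[35,0],[39,13],[41,0]]
[[30,13],[35,0],[39,13],[41,9],[46,0]]
[[22,18],[28,0],[30,13],[35,0],[39,13],[41,9],[46,0]]
[[2,12],[5,0],[22,18],[28,0],[30,13],[35,0],[39,13],[41,9],[46,0]]
[[2,12],[5,0],[22,18],[28,10],[30,13],[35,10],[39,13],[41,10],[45,9],[46,0]]
[[2,12],[5,0],[22,18],[28,10],[30,13],[35,10],[39,13],[41,10],[45,9],[46,0]]
[[2,12],[5,0],[22,18],[28,10],[30,13],[35,10],[39,13],[41,10],[45,9],[46,0]]
[[2,12],[5,0],[22,18],[28,10],[30,13],[35,10],[39,13],[41,10],[45,9],[46,0]]
[[2,12],[5,0],[22,18],[28,10],[30,18],[38,10],[39,13],[41,10],[45,9],[46,0]]
[[2,12],[5,0],[22,18],[28,10],[30,18],[38,10],[39,18],[41,10],[45,9],[46,0]]
[[2,12],[5,0],[22,18],[28,10],[30,18],[38,10],[39,18],[41,10],[45,9],[46,0]]
[[2,12],[5,0],[22,18],[28,10],[30,18],[38,10],[39,18],[41,10],[48,0]]
[[2,12],[5,0],[10,2],[22,18],[28,10],[30,18],[38,10],[39,18],[41,10],[48,0]]
[[2,12],[5,6],[22,18],[28,10],[30,18],[38,10],[39,18],[41,10],[48,0]]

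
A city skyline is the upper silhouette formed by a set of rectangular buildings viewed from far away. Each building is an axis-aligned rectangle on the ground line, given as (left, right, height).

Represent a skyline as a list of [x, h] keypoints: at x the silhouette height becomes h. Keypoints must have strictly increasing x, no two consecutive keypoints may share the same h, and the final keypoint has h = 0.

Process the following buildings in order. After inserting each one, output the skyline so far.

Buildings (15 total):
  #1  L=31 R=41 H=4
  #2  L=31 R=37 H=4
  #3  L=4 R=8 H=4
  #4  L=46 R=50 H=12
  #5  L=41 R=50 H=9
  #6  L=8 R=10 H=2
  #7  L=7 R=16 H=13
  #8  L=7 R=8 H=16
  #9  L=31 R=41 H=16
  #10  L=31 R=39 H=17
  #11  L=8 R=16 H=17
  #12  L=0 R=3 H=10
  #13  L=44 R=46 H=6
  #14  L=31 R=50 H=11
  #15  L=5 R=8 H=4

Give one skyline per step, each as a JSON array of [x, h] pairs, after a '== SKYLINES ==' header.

== SKYLINES ==
[[31,4],[41,0]]
[[31,4],[41,0]]
[[4,4],[8,0],[31,4],[41,0]]
[[4,4],[8,0],[31,4],[41,0],[46,12],[50,0]]
[[4,4],[8,0],[31,4],[41,9],[46,12],[50,0]]
[[4,4],[8,2],[10,0],[31,4],[41,9],[46,12],[50,0]]
[[4,4],[7,13],[16,0],[31,4],[41,9],[46,12],[50,0]]
[[4,4],[7,16],[8,13],[16,0],[31,4],[41,9],[46,12],[50,0]]
[[4,4],[7,16],[8,13],[16,0],[31,16],[41,9],[46,12],[50,0]]
[[4,4],[7,16],[8,13],[16,0],[31,17],[39,16],[41,9],[46,12],[50,0]]
[[4,4],[7,16],[8,17],[16,0],[31,17],[39,16],[41,9],[46,12],[50,0]]
[[0,10],[3,0],[4,4],[7,16],[8,17],[16,0],[31,17],[39,16],[41,9],[46,12],[50,0]]
[[0,10],[3,0],[4,4],[7,16],[8,17],[16,0],[31,17],[39,16],[41,9],[46,12],[50,0]]
[[0,10],[3,0],[4,4],[7,16],[8,17],[16,0],[31,17],[39,16],[41,11],[46,12],[50,0]]
[[0,10],[3,0],[4,4],[7,16],[8,17],[16,0],[31,17],[39,16],[41,11],[46,12],[50,0]]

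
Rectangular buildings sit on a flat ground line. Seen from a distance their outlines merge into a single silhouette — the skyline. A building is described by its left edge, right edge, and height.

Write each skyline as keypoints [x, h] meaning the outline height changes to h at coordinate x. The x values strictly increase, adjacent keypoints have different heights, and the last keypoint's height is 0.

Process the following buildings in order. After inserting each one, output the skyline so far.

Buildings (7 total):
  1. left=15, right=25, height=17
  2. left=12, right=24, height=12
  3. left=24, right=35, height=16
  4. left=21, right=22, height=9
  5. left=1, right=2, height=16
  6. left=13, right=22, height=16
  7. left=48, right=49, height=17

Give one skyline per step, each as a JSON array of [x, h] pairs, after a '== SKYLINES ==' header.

== SKYLINES ==
[[15,17],[25,0]]
[[12,12],[15,17],[25,0]]
[[12,12],[15,17],[25,16],[35,0]]
[[12,12],[15,17],[25,16],[35,0]]
[[1,16],[2,0],[12,12],[15,17],[25,16],[35,0]]
[[1,16],[2,0],[12,12],[13,16],[15,17],[25,16],[35,0]]
[[1,16],[2,0],[12,12],[13,16],[15,17],[25,16],[35,0],[48,17],[49,0]]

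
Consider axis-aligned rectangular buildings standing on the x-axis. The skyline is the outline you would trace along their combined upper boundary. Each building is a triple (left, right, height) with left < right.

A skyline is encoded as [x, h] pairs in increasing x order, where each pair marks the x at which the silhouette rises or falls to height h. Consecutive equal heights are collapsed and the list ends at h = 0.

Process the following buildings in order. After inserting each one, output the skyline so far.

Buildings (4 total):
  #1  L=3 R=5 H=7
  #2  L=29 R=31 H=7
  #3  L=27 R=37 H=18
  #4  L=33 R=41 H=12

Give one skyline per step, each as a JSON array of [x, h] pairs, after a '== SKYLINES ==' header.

== SKYLINES ==
[[3,7],[5,0]]
[[3,7],[5,0],[29,7],[31,0]]
[[3,7],[5,0],[27,18],[37,0]]
[[3,7],[5,0],[27,18],[37,12],[41,0]]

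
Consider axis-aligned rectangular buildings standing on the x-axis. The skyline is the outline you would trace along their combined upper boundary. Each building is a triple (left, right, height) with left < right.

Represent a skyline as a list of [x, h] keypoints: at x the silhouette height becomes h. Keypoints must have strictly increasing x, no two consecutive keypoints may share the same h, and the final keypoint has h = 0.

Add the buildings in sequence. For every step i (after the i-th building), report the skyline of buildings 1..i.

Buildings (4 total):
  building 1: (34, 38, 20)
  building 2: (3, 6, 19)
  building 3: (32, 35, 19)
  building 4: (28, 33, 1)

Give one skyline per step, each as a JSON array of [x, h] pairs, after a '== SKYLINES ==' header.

== SKYLINES ==
[[34,20],[38,0]]
[[3,19],[6,0],[34,20],[38,0]]
[[3,19],[6,0],[32,19],[34,20],[38,0]]
[[3,19],[6,0],[28,1],[32,19],[34,20],[38,0]]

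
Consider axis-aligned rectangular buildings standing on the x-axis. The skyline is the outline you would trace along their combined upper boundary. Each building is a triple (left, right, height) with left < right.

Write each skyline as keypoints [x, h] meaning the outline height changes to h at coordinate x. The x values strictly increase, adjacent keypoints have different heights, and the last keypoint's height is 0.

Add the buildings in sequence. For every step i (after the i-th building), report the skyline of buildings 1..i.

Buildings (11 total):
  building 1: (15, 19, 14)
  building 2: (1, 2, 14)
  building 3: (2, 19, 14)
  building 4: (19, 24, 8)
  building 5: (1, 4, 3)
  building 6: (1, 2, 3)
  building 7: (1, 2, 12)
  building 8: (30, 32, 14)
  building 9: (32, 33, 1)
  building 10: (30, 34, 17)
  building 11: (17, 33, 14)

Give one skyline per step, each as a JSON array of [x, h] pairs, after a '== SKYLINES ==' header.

== SKYLINES ==
[[15,14],[19,0]]
[[1,14],[2,0],[15,14],[19,0]]
[[1,14],[19,0]]
[[1,14],[19,8],[24,0]]
[[1,14],[19,8],[24,0]]
[[1,14],[19,8],[24,0]]
[[1,14],[19,8],[24,0]]
[[1,14],[19,8],[24,0],[30,14],[32,0]]
[[1,14],[19,8],[24,0],[30,14],[32,1],[33,0]]
[[1,14],[19,8],[24,0],[30,17],[34,0]]
[[1,14],[30,17],[34,0]]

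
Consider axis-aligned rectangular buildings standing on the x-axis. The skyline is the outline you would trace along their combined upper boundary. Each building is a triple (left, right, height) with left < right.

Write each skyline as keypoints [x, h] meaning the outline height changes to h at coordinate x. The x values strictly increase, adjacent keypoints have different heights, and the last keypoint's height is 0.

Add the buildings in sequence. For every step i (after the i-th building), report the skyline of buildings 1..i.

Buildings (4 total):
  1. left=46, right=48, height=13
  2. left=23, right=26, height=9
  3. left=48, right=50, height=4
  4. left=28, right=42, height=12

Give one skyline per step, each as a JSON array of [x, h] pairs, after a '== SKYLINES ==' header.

== SKYLINES ==
[[46,13],[48,0]]
[[23,9],[26,0],[46,13],[48,0]]
[[23,9],[26,0],[46,13],[48,4],[50,0]]
[[23,9],[26,0],[28,12],[42,0],[46,13],[48,4],[50,0]]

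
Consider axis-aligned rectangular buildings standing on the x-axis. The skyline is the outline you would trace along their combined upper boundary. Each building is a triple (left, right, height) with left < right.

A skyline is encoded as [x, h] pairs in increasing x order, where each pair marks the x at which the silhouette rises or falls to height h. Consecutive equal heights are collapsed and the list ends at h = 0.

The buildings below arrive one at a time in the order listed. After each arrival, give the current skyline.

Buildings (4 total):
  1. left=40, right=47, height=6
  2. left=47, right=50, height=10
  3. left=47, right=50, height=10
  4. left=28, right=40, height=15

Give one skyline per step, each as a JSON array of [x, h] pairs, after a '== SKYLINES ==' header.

== SKYLINES ==
[[40,6],[47,0]]
[[40,6],[47,10],[50,0]]
[[40,6],[47,10],[50,0]]
[[28,15],[40,6],[47,10],[50,0]]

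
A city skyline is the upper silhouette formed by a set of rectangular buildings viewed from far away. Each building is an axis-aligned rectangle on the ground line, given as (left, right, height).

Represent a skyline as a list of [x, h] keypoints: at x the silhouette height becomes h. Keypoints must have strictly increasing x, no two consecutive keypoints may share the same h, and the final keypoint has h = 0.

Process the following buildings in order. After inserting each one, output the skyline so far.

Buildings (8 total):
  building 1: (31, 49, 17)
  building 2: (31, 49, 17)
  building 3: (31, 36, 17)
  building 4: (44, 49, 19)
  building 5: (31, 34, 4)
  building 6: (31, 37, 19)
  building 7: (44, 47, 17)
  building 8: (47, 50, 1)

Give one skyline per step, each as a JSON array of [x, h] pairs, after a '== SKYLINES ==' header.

== SKYLINES ==
[[31,17],[49,0]]
[[31,17],[49,0]]
[[31,17],[49,0]]
[[31,17],[44,19],[49,0]]
[[31,17],[44,19],[49,0]]
[[31,19],[37,17],[44,19],[49,0]]
[[31,19],[37,17],[44,19],[49,0]]
[[31,19],[37,17],[44,19],[49,1],[50,0]]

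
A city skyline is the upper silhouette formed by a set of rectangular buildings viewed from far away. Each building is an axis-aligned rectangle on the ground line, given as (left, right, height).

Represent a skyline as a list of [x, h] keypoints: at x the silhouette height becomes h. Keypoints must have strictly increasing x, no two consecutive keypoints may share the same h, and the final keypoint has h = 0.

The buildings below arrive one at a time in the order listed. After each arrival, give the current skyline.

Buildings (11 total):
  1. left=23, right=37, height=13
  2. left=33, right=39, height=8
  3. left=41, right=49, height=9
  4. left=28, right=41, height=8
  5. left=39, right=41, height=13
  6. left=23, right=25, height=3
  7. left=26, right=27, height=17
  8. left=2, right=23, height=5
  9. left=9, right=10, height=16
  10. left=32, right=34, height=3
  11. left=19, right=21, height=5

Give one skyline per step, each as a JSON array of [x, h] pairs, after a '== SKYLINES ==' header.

== SKYLINES ==
[[23,13],[37,0]]
[[23,13],[37,8],[39,0]]
[[23,13],[37,8],[39,0],[41,9],[49,0]]
[[23,13],[37,8],[41,9],[49,0]]
[[23,13],[37,8],[39,13],[41,9],[49,0]]
[[23,13],[37,8],[39,13],[41,9],[49,0]]
[[23,13],[26,17],[27,13],[37,8],[39,13],[41,9],[49,0]]
[[2,5],[23,13],[26,17],[27,13],[37,8],[39,13],[41,9],[49,0]]
[[2,5],[9,16],[10,5],[23,13],[26,17],[27,13],[37,8],[39,13],[41,9],[49,0]]
[[2,5],[9,16],[10,5],[23,13],[26,17],[27,13],[37,8],[39,13],[41,9],[49,0]]
[[2,5],[9,16],[10,5],[23,13],[26,17],[27,13],[37,8],[39,13],[41,9],[49,0]]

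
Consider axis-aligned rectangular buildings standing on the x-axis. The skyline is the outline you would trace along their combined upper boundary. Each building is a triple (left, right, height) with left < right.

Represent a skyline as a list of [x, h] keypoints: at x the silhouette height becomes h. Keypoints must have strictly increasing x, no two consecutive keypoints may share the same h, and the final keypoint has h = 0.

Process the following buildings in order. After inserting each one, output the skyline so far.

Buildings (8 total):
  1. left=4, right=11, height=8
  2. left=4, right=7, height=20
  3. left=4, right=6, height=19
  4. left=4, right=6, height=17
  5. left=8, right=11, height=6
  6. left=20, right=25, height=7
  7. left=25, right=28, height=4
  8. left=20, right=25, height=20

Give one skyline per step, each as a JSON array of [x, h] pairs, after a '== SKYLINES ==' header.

== SKYLINES ==
[[4,8],[11,0]]
[[4,20],[7,8],[11,0]]
[[4,20],[7,8],[11,0]]
[[4,20],[7,8],[11,0]]
[[4,20],[7,8],[11,0]]
[[4,20],[7,8],[11,0],[20,7],[25,0]]
[[4,20],[7,8],[11,0],[20,7],[25,4],[28,0]]
[[4,20],[7,8],[11,0],[20,20],[25,4],[28,0]]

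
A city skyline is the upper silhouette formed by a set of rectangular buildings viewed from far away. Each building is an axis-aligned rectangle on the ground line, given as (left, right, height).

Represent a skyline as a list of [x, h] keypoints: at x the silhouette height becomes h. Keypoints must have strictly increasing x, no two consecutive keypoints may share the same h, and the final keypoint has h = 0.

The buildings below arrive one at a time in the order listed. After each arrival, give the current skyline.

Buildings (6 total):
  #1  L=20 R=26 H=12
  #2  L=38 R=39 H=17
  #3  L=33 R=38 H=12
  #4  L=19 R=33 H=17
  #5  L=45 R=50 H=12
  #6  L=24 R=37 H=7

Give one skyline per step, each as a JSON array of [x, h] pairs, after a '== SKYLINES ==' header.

== SKYLINES ==
[[20,12],[26,0]]
[[20,12],[26,0],[38,17],[39,0]]
[[20,12],[26,0],[33,12],[38,17],[39,0]]
[[19,17],[33,12],[38,17],[39,0]]
[[19,17],[33,12],[38,17],[39,0],[45,12],[50,0]]
[[19,17],[33,12],[38,17],[39,0],[45,12],[50,0]]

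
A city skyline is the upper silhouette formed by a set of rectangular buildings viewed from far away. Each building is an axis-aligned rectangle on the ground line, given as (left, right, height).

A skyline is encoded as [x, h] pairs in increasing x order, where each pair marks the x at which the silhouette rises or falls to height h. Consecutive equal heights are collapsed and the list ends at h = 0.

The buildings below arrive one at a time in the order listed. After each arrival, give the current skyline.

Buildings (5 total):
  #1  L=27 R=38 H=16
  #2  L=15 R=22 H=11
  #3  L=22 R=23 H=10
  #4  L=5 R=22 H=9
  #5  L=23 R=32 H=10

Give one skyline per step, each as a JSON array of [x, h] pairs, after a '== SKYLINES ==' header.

== SKYLINES ==
[[27,16],[38,0]]
[[15,11],[22,0],[27,16],[38,0]]
[[15,11],[22,10],[23,0],[27,16],[38,0]]
[[5,9],[15,11],[22,10],[23,0],[27,16],[38,0]]
[[5,9],[15,11],[22,10],[27,16],[38,0]]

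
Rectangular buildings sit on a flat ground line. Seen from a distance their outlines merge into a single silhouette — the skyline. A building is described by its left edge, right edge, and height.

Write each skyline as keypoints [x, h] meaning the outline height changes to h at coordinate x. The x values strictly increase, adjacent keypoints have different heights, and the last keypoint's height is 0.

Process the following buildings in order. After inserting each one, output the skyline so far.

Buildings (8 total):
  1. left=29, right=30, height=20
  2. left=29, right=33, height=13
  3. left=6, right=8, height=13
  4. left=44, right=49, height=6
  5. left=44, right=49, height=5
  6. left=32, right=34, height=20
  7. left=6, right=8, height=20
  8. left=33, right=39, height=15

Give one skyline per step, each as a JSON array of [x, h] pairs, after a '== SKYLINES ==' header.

== SKYLINES ==
[[29,20],[30,0]]
[[29,20],[30,13],[33,0]]
[[6,13],[8,0],[29,20],[30,13],[33,0]]
[[6,13],[8,0],[29,20],[30,13],[33,0],[44,6],[49,0]]
[[6,13],[8,0],[29,20],[30,13],[33,0],[44,6],[49,0]]
[[6,13],[8,0],[29,20],[30,13],[32,20],[34,0],[44,6],[49,0]]
[[6,20],[8,0],[29,20],[30,13],[32,20],[34,0],[44,6],[49,0]]
[[6,20],[8,0],[29,20],[30,13],[32,20],[34,15],[39,0],[44,6],[49,0]]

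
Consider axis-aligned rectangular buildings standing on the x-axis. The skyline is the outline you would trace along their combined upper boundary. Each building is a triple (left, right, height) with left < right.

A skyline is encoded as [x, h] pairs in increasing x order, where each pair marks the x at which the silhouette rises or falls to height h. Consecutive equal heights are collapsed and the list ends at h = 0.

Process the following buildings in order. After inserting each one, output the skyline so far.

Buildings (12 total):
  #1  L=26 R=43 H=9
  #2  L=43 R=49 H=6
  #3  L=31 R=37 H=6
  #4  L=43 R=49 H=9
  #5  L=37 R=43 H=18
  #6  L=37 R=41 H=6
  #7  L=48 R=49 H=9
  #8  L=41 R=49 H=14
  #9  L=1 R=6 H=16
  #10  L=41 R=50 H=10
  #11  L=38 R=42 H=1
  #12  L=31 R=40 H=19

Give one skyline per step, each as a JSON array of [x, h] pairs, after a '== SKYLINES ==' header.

== SKYLINES ==
[[26,9],[43,0]]
[[26,9],[43,6],[49,0]]
[[26,9],[43,6],[49,0]]
[[26,9],[49,0]]
[[26,9],[37,18],[43,9],[49,0]]
[[26,9],[37,18],[43,9],[49,0]]
[[26,9],[37,18],[43,9],[49,0]]
[[26,9],[37,18],[43,14],[49,0]]
[[1,16],[6,0],[26,9],[37,18],[43,14],[49,0]]
[[1,16],[6,0],[26,9],[37,18],[43,14],[49,10],[50,0]]
[[1,16],[6,0],[26,9],[37,18],[43,14],[49,10],[50,0]]
[[1,16],[6,0],[26,9],[31,19],[40,18],[43,14],[49,10],[50,0]]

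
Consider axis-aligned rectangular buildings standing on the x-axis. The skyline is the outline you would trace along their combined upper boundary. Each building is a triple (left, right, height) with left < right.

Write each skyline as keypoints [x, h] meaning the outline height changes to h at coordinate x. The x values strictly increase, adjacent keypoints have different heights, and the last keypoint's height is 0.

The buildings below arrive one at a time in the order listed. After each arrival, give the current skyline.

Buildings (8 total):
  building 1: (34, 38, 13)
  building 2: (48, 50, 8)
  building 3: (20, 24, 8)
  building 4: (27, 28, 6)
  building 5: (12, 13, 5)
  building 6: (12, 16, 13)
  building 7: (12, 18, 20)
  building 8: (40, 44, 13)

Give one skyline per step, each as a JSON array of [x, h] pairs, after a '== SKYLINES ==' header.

== SKYLINES ==
[[34,13],[38,0]]
[[34,13],[38,0],[48,8],[50,0]]
[[20,8],[24,0],[34,13],[38,0],[48,8],[50,0]]
[[20,8],[24,0],[27,6],[28,0],[34,13],[38,0],[48,8],[50,0]]
[[12,5],[13,0],[20,8],[24,0],[27,6],[28,0],[34,13],[38,0],[48,8],[50,0]]
[[12,13],[16,0],[20,8],[24,0],[27,6],[28,0],[34,13],[38,0],[48,8],[50,0]]
[[12,20],[18,0],[20,8],[24,0],[27,6],[28,0],[34,13],[38,0],[48,8],[50,0]]
[[12,20],[18,0],[20,8],[24,0],[27,6],[28,0],[34,13],[38,0],[40,13],[44,0],[48,8],[50,0]]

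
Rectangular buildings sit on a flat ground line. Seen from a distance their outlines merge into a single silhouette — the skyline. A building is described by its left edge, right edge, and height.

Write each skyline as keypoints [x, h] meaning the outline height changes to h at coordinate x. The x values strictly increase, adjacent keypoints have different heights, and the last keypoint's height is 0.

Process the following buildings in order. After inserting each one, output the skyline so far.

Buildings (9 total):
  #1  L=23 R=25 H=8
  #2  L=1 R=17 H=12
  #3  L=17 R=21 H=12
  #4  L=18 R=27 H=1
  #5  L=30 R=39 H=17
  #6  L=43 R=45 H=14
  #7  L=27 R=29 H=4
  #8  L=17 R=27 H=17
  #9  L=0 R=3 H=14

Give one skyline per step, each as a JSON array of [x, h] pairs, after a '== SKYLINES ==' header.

== SKYLINES ==
[[23,8],[25,0]]
[[1,12],[17,0],[23,8],[25,0]]
[[1,12],[21,0],[23,8],[25,0]]
[[1,12],[21,1],[23,8],[25,1],[27,0]]
[[1,12],[21,1],[23,8],[25,1],[27,0],[30,17],[39,0]]
[[1,12],[21,1],[23,8],[25,1],[27,0],[30,17],[39,0],[43,14],[45,0]]
[[1,12],[21,1],[23,8],[25,1],[27,4],[29,0],[30,17],[39,0],[43,14],[45,0]]
[[1,12],[17,17],[27,4],[29,0],[30,17],[39,0],[43,14],[45,0]]
[[0,14],[3,12],[17,17],[27,4],[29,0],[30,17],[39,0],[43,14],[45,0]]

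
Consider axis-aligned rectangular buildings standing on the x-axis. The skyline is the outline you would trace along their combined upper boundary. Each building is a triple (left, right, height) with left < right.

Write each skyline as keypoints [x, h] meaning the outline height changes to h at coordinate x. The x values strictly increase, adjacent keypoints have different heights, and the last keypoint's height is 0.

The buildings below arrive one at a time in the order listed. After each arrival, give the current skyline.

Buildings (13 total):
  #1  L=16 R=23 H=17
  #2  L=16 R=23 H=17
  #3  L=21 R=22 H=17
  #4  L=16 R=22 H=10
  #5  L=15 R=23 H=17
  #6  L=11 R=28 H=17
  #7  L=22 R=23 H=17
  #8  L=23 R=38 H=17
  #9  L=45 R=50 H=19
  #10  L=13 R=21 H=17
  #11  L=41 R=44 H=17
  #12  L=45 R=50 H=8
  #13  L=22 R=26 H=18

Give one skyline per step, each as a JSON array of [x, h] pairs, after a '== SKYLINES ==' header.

== SKYLINES ==
[[16,17],[23,0]]
[[16,17],[23,0]]
[[16,17],[23,0]]
[[16,17],[23,0]]
[[15,17],[23,0]]
[[11,17],[28,0]]
[[11,17],[28,0]]
[[11,17],[38,0]]
[[11,17],[38,0],[45,19],[50,0]]
[[11,17],[38,0],[45,19],[50,0]]
[[11,17],[38,0],[41,17],[44,0],[45,19],[50,0]]
[[11,17],[38,0],[41,17],[44,0],[45,19],[50,0]]
[[11,17],[22,18],[26,17],[38,0],[41,17],[44,0],[45,19],[50,0]]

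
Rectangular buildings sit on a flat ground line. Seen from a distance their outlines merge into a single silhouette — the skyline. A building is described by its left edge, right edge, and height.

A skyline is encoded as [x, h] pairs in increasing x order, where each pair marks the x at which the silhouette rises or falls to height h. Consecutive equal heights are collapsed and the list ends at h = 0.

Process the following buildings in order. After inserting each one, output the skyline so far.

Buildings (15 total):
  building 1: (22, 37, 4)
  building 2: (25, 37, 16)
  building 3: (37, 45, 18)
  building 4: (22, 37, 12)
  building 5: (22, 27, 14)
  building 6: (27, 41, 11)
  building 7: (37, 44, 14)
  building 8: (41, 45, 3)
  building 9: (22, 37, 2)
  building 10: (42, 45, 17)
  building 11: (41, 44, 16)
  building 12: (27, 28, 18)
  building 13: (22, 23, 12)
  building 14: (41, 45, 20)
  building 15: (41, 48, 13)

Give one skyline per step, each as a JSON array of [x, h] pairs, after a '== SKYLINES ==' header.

== SKYLINES ==
[[22,4],[37,0]]
[[22,4],[25,16],[37,0]]
[[22,4],[25,16],[37,18],[45,0]]
[[22,12],[25,16],[37,18],[45,0]]
[[22,14],[25,16],[37,18],[45,0]]
[[22,14],[25,16],[37,18],[45,0]]
[[22,14],[25,16],[37,18],[45,0]]
[[22,14],[25,16],[37,18],[45,0]]
[[22,14],[25,16],[37,18],[45,0]]
[[22,14],[25,16],[37,18],[45,0]]
[[22,14],[25,16],[37,18],[45,0]]
[[22,14],[25,16],[27,18],[28,16],[37,18],[45,0]]
[[22,14],[25,16],[27,18],[28,16],[37,18],[45,0]]
[[22,14],[25,16],[27,18],[28,16],[37,18],[41,20],[45,0]]
[[22,14],[25,16],[27,18],[28,16],[37,18],[41,20],[45,13],[48,0]]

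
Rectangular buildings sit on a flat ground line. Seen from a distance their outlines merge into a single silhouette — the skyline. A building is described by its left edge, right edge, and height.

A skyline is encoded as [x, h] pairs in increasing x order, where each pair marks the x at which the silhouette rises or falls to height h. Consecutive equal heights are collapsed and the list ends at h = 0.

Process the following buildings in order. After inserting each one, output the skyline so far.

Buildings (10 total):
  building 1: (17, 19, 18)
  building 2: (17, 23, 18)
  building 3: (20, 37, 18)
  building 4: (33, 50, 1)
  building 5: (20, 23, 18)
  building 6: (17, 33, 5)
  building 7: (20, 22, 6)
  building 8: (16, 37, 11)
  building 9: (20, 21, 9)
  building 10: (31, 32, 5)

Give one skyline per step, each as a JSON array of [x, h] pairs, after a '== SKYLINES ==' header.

== SKYLINES ==
[[17,18],[19,0]]
[[17,18],[23,0]]
[[17,18],[37,0]]
[[17,18],[37,1],[50,0]]
[[17,18],[37,1],[50,0]]
[[17,18],[37,1],[50,0]]
[[17,18],[37,1],[50,0]]
[[16,11],[17,18],[37,1],[50,0]]
[[16,11],[17,18],[37,1],[50,0]]
[[16,11],[17,18],[37,1],[50,0]]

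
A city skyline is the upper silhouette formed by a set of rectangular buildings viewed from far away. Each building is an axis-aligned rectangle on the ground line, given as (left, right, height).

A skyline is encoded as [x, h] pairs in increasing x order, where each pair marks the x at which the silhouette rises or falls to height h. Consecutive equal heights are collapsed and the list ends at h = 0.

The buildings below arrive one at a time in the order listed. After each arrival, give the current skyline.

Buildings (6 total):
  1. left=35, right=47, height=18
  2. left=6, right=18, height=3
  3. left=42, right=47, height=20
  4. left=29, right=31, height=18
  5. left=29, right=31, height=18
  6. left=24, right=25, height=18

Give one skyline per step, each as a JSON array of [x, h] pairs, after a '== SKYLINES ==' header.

== SKYLINES ==
[[35,18],[47,0]]
[[6,3],[18,0],[35,18],[47,0]]
[[6,3],[18,0],[35,18],[42,20],[47,0]]
[[6,3],[18,0],[29,18],[31,0],[35,18],[42,20],[47,0]]
[[6,3],[18,0],[29,18],[31,0],[35,18],[42,20],[47,0]]
[[6,3],[18,0],[24,18],[25,0],[29,18],[31,0],[35,18],[42,20],[47,0]]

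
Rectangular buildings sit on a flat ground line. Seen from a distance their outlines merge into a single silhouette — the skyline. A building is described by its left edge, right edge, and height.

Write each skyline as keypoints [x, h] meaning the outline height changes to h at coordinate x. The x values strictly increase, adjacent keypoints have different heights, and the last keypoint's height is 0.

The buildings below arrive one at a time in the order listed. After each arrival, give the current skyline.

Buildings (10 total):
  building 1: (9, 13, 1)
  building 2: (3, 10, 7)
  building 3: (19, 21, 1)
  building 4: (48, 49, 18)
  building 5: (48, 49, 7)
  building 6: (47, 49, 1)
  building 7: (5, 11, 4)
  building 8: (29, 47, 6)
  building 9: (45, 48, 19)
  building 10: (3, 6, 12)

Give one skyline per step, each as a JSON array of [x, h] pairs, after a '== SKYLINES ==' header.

== SKYLINES ==
[[9,1],[13,0]]
[[3,7],[10,1],[13,0]]
[[3,7],[10,1],[13,0],[19,1],[21,0]]
[[3,7],[10,1],[13,0],[19,1],[21,0],[48,18],[49,0]]
[[3,7],[10,1],[13,0],[19,1],[21,0],[48,18],[49,0]]
[[3,7],[10,1],[13,0],[19,1],[21,0],[47,1],[48,18],[49,0]]
[[3,7],[10,4],[11,1],[13,0],[19,1],[21,0],[47,1],[48,18],[49,0]]
[[3,7],[10,4],[11,1],[13,0],[19,1],[21,0],[29,6],[47,1],[48,18],[49,0]]
[[3,7],[10,4],[11,1],[13,0],[19,1],[21,0],[29,6],[45,19],[48,18],[49,0]]
[[3,12],[6,7],[10,4],[11,1],[13,0],[19,1],[21,0],[29,6],[45,19],[48,18],[49,0]]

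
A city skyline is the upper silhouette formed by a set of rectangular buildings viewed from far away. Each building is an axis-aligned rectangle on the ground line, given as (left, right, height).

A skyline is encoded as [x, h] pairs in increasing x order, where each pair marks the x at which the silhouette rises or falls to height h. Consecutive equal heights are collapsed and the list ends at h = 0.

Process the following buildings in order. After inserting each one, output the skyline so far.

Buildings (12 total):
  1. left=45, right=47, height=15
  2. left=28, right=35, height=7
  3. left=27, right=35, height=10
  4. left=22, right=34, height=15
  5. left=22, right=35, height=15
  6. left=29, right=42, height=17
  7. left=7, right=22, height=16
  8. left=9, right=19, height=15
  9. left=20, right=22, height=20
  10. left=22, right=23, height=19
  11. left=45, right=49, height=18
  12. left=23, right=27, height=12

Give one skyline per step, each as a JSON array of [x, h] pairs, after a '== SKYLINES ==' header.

== SKYLINES ==
[[45,15],[47,0]]
[[28,7],[35,0],[45,15],[47,0]]
[[27,10],[35,0],[45,15],[47,0]]
[[22,15],[34,10],[35,0],[45,15],[47,0]]
[[22,15],[35,0],[45,15],[47,0]]
[[22,15],[29,17],[42,0],[45,15],[47,0]]
[[7,16],[22,15],[29,17],[42,0],[45,15],[47,0]]
[[7,16],[22,15],[29,17],[42,0],[45,15],[47,0]]
[[7,16],[20,20],[22,15],[29,17],[42,0],[45,15],[47,0]]
[[7,16],[20,20],[22,19],[23,15],[29,17],[42,0],[45,15],[47,0]]
[[7,16],[20,20],[22,19],[23,15],[29,17],[42,0],[45,18],[49,0]]
[[7,16],[20,20],[22,19],[23,15],[29,17],[42,0],[45,18],[49,0]]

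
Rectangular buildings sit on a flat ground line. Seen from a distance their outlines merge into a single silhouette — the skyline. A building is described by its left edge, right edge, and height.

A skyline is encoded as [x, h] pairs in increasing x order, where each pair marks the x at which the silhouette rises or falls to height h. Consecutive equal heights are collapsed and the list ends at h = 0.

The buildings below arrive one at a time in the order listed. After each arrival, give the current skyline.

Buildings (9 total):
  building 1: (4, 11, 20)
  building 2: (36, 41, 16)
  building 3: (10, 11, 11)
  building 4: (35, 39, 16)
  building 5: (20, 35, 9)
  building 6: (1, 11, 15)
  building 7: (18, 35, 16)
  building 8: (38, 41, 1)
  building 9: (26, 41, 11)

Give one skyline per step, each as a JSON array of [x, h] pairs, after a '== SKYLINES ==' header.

== SKYLINES ==
[[4,20],[11,0]]
[[4,20],[11,0],[36,16],[41,0]]
[[4,20],[11,0],[36,16],[41,0]]
[[4,20],[11,0],[35,16],[41,0]]
[[4,20],[11,0],[20,9],[35,16],[41,0]]
[[1,15],[4,20],[11,0],[20,9],[35,16],[41,0]]
[[1,15],[4,20],[11,0],[18,16],[41,0]]
[[1,15],[4,20],[11,0],[18,16],[41,0]]
[[1,15],[4,20],[11,0],[18,16],[41,0]]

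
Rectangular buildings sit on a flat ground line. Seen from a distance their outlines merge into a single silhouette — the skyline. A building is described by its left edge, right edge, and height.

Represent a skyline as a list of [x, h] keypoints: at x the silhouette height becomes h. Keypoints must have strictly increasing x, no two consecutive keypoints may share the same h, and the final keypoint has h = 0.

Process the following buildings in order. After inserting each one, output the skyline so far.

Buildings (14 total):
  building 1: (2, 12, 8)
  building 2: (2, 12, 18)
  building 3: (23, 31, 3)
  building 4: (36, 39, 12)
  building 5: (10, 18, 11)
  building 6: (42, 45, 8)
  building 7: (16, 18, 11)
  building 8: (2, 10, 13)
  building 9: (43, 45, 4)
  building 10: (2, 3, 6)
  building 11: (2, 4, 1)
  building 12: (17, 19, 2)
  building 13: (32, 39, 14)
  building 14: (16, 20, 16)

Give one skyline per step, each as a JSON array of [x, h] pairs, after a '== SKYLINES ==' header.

== SKYLINES ==
[[2,8],[12,0]]
[[2,18],[12,0]]
[[2,18],[12,0],[23,3],[31,0]]
[[2,18],[12,0],[23,3],[31,0],[36,12],[39,0]]
[[2,18],[12,11],[18,0],[23,3],[31,0],[36,12],[39,0]]
[[2,18],[12,11],[18,0],[23,3],[31,0],[36,12],[39,0],[42,8],[45,0]]
[[2,18],[12,11],[18,0],[23,3],[31,0],[36,12],[39,0],[42,8],[45,0]]
[[2,18],[12,11],[18,0],[23,3],[31,0],[36,12],[39,0],[42,8],[45,0]]
[[2,18],[12,11],[18,0],[23,3],[31,0],[36,12],[39,0],[42,8],[45,0]]
[[2,18],[12,11],[18,0],[23,3],[31,0],[36,12],[39,0],[42,8],[45,0]]
[[2,18],[12,11],[18,0],[23,3],[31,0],[36,12],[39,0],[42,8],[45,0]]
[[2,18],[12,11],[18,2],[19,0],[23,3],[31,0],[36,12],[39,0],[42,8],[45,0]]
[[2,18],[12,11],[18,2],[19,0],[23,3],[31,0],[32,14],[39,0],[42,8],[45,0]]
[[2,18],[12,11],[16,16],[20,0],[23,3],[31,0],[32,14],[39,0],[42,8],[45,0]]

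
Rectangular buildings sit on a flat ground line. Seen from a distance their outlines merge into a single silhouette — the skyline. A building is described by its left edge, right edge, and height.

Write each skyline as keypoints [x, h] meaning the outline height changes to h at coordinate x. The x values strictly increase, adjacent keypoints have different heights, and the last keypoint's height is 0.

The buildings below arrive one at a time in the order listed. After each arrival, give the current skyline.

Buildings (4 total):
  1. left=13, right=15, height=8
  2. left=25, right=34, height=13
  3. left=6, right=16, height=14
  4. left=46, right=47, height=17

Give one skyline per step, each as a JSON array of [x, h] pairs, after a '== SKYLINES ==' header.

== SKYLINES ==
[[13,8],[15,0]]
[[13,8],[15,0],[25,13],[34,0]]
[[6,14],[16,0],[25,13],[34,0]]
[[6,14],[16,0],[25,13],[34,0],[46,17],[47,0]]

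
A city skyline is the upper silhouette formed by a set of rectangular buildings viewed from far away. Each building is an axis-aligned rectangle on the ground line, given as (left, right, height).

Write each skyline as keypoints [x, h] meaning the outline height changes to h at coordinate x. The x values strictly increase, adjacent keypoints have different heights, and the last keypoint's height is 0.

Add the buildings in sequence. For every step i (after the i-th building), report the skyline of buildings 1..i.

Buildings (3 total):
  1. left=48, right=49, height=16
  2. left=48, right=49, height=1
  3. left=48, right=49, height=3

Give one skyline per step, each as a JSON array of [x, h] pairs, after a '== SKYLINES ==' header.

== SKYLINES ==
[[48,16],[49,0]]
[[48,16],[49,0]]
[[48,16],[49,0]]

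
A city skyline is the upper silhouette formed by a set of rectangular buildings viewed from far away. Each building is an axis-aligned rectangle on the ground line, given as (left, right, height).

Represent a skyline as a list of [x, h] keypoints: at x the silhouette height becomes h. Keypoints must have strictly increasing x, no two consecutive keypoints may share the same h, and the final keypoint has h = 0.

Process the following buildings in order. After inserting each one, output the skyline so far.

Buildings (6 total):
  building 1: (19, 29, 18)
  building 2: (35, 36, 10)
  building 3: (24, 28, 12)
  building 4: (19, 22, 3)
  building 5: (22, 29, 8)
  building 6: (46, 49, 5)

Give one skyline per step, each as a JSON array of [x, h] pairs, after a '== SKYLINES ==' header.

== SKYLINES ==
[[19,18],[29,0]]
[[19,18],[29,0],[35,10],[36,0]]
[[19,18],[29,0],[35,10],[36,0]]
[[19,18],[29,0],[35,10],[36,0]]
[[19,18],[29,0],[35,10],[36,0]]
[[19,18],[29,0],[35,10],[36,0],[46,5],[49,0]]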